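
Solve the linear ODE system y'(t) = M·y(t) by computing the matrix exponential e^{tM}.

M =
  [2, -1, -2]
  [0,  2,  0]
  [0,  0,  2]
e^{tM} =
  [exp(2*t), -t*exp(2*t), -2*t*exp(2*t)]
  [0, exp(2*t), 0]
  [0, 0, exp(2*t)]

Strategy: write M = P · J · P⁻¹ where J is a Jordan canonical form, so e^{tM} = P · e^{tJ} · P⁻¹, and e^{tJ} can be computed block-by-block.

M has Jordan form
J =
  [2, 1, 0]
  [0, 2, 0]
  [0, 0, 2]
(up to reordering of blocks).

Per-block formulas:
  For a 1×1 block at λ = 2: exp(t · [2]) = [e^(2t)].
  For a 2×2 Jordan block J_2(2): exp(t · J_2(2)) = e^(2t)·(I + t·N), where N is the 2×2 nilpotent shift.

After assembling e^{tJ} and conjugating by P, we get:

e^{tM} =
  [exp(2*t), -t*exp(2*t), -2*t*exp(2*t)]
  [0, exp(2*t), 0]
  [0, 0, exp(2*t)]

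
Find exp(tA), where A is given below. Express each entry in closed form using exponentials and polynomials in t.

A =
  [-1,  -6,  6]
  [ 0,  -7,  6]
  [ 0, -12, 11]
e^{tA} =
  [exp(-t), -exp(5*t) + exp(-t), exp(5*t) - exp(-t)]
  [0, -exp(5*t) + 2*exp(-t), exp(5*t) - exp(-t)]
  [0, -2*exp(5*t) + 2*exp(-t), 2*exp(5*t) - exp(-t)]

Strategy: write A = P · J · P⁻¹ where J is a Jordan canonical form, so e^{tA} = P · e^{tJ} · P⁻¹, and e^{tJ} can be computed block-by-block.

A has Jordan form
J =
  [-1,  0, 0]
  [ 0, -1, 0]
  [ 0,  0, 5]
(up to reordering of blocks).

Per-block formulas:
  For a 1×1 block at λ = -1: exp(t · [-1]) = [e^(-1t)].
  For a 1×1 block at λ = 5: exp(t · [5]) = [e^(5t)].

After assembling e^{tJ} and conjugating by P, we get:

e^{tA} =
  [exp(-t), -exp(5*t) + exp(-t), exp(5*t) - exp(-t)]
  [0, -exp(5*t) + 2*exp(-t), exp(5*t) - exp(-t)]
  [0, -2*exp(5*t) + 2*exp(-t), 2*exp(5*t) - exp(-t)]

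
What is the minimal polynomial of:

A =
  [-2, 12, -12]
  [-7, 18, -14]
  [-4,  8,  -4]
x^2 - 8*x + 16

The characteristic polynomial is χ_A(x) = (x - 4)^3, so the eigenvalues are known. The minimal polynomial is
  m_A(x) = Π_λ (x − λ)^{k_λ}
where k_λ is the size of the *largest* Jordan block for λ (equivalently, the smallest k with (A − λI)^k v = 0 for every generalised eigenvector v of λ).

  λ = 4: largest Jordan block has size 2, contributing (x − 4)^2

So m_A(x) = (x - 4)^2 = x^2 - 8*x + 16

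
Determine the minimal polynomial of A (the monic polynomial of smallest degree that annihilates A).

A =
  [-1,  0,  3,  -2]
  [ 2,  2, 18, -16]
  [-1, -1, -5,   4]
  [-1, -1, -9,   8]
x^4 - 4*x^3

The characteristic polynomial is χ_A(x) = x^3*(x - 4), so the eigenvalues are known. The minimal polynomial is
  m_A(x) = Π_λ (x − λ)^{k_λ}
where k_λ is the size of the *largest* Jordan block for λ (equivalently, the smallest k with (A − λI)^k v = 0 for every generalised eigenvector v of λ).

  λ = 0: largest Jordan block has size 3, contributing (x − 0)^3
  λ = 4: largest Jordan block has size 1, contributing (x − 4)

So m_A(x) = x^3*(x - 4) = x^4 - 4*x^3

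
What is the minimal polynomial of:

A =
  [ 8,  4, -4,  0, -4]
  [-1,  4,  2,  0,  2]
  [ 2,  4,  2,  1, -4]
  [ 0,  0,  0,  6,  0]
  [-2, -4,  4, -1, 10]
x^2 - 12*x + 36

The characteristic polynomial is χ_A(x) = (x - 6)^5, so the eigenvalues are known. The minimal polynomial is
  m_A(x) = Π_λ (x − λ)^{k_λ}
where k_λ is the size of the *largest* Jordan block for λ (equivalently, the smallest k with (A − λI)^k v = 0 for every generalised eigenvector v of λ).

  λ = 6: largest Jordan block has size 2, contributing (x − 6)^2

So m_A(x) = (x - 6)^2 = x^2 - 12*x + 36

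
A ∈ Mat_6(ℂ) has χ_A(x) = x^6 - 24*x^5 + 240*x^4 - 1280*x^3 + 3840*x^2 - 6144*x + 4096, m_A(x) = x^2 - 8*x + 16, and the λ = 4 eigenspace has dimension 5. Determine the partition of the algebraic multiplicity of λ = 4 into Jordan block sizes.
Block sizes for λ = 4: [2, 1, 1, 1, 1]

Step 1 — from the characteristic polynomial, algebraic multiplicity of λ = 4 is 6. From dim ker(A − (4)·I) = 5, there are exactly 5 Jordan blocks for λ = 4.
Step 2 — from the minimal polynomial, the factor (x − 4)^2 tells us the largest block for λ = 4 has size 2.
Step 3 — with total size 6, 5 blocks, and largest block 2, the block sizes (in nonincreasing order) are [2, 1, 1, 1, 1].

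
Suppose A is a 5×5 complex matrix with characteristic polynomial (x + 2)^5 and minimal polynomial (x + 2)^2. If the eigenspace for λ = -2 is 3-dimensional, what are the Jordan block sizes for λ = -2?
Block sizes for λ = -2: [2, 2, 1]

Step 1 — from the characteristic polynomial, algebraic multiplicity of λ = -2 is 5. From dim ker(A − (-2)·I) = 3, there are exactly 3 Jordan blocks for λ = -2.
Step 2 — from the minimal polynomial, the factor (x + 2)^2 tells us the largest block for λ = -2 has size 2.
Step 3 — with total size 5, 3 blocks, and largest block 2, the block sizes (in nonincreasing order) are [2, 2, 1].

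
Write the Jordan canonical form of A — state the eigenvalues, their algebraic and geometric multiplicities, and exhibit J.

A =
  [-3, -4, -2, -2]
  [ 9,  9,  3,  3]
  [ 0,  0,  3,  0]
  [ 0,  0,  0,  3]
J_2(3) ⊕ J_1(3) ⊕ J_1(3)

The characteristic polynomial is
  det(x·I − A) = x^4 - 12*x^3 + 54*x^2 - 108*x + 81 = (x - 3)^4

Eigenvalues and multiplicities (the geometric multiplicity of λ is n − rank(A − λI), which equals the number of Jordan blocks for λ):
  λ = 3: algebraic multiplicity = 4, geometric multiplicity = 3

Determining the block sizes for each eigenvalue:
  λ = 3: 3 blocks summing to 4 forces exactly one block of size 2 and the rest size 1 → block sizes [2, 1, 1]

Assembling the blocks gives a Jordan form
J =
  [3, 1, 0, 0]
  [0, 3, 0, 0]
  [0, 0, 3, 0]
  [0, 0, 0, 3]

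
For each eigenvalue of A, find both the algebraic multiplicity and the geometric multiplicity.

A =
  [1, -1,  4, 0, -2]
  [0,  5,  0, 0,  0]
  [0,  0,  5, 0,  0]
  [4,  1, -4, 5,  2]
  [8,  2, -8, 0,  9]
λ = 5: alg = 5, geom = 4

Step 1 — factor the characteristic polynomial to read off the algebraic multiplicities:
  χ_A(x) = (x - 5)^5

Step 2 — compute geometric multiplicities via the rank-nullity identity g(λ) = n − rank(A − λI):
  rank(A − (5)·I) = 1, so dim ker(A − (5)·I) = n − 1 = 4

Summary:
  λ = 5: algebraic multiplicity = 5, geometric multiplicity = 4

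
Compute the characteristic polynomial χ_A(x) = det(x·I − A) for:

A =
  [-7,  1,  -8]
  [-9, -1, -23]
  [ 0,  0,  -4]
x^3 + 12*x^2 + 48*x + 64

Expanding det(x·I − A) (e.g. by cofactor expansion or by noting that A is similar to its Jordan form J, which has the same characteristic polynomial as A) gives
  χ_A(x) = x^3 + 12*x^2 + 48*x + 64
which factors as (x + 4)^3. The eigenvalues (with algebraic multiplicities) are λ = -4 with multiplicity 3.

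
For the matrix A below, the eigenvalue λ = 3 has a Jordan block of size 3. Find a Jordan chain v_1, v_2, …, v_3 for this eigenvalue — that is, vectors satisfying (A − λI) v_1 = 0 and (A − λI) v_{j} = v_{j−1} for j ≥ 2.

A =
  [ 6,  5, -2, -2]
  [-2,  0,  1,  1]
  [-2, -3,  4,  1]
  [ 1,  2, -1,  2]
A Jordan chain for λ = 3 of length 3:
v_1 = (1, -1, -1, 0)ᵀ
v_2 = (3, -2, -2, 1)ᵀ
v_3 = (1, 0, 0, 0)ᵀ

Let N = A − (3)·I. We want v_3 with N^3 v_3 = 0 but N^2 v_3 ≠ 0; then v_{j-1} := N · v_j for j = 3, …, 2.

Pick v_3 = (1, 0, 0, 0)ᵀ.
Then v_2 = N · v_3 = (3, -2, -2, 1)ᵀ.
Then v_1 = N · v_2 = (1, -1, -1, 0)ᵀ.

Sanity check: (A − (3)·I) v_1 = (0, 0, 0, 0)ᵀ = 0. ✓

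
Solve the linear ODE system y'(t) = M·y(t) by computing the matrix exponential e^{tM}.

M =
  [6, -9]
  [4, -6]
e^{tM} =
  [6*t + 1, -9*t]
  [4*t, 1 - 6*t]

Strategy: write M = P · J · P⁻¹ where J is a Jordan canonical form, so e^{tM} = P · e^{tJ} · P⁻¹, and e^{tJ} can be computed block-by-block.

M has Jordan form
J =
  [0, 1]
  [0, 0]
(up to reordering of blocks).

Per-block formulas:
  For a 2×2 Jordan block J_2(0): exp(t · J_2(0)) = e^(0t)·(I + t·N), where N is the 2×2 nilpotent shift.

After assembling e^{tJ} and conjugating by P, we get:

e^{tM} =
  [6*t + 1, -9*t]
  [4*t, 1 - 6*t]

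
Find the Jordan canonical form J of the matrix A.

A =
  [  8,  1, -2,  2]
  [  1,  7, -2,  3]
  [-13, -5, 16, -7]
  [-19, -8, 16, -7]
J_3(6) ⊕ J_1(6)

The characteristic polynomial is
  det(x·I − A) = x^4 - 24*x^3 + 216*x^2 - 864*x + 1296 = (x - 6)^4

Eigenvalues and multiplicities (the geometric multiplicity of λ is n − rank(A − λI), which equals the number of Jordan blocks for λ):
  λ = 6: algebraic multiplicity = 4, geometric multiplicity = 2

Determining the block sizes for each eigenvalue:
  λ = 6: with am = 4 and gm = 2, the partition is not yet determined (e.g. several partitions of 4 into 2 parts exist). Let N = A − (6)·I. Computing rank(N^1) = 2, rank(N^2) = 1, rank(N^3) = 0; the number of blocks of size ≥ j is rank(N^{j−1}) − rank(N^j), giving [2, 1, 1]. So we have 1 block(s) of size 3, 1 block(s) of size 1 → block sizes [3, 1]

Assembling the blocks gives a Jordan form
J =
  [6, 1, 0, 0]
  [0, 6, 1, 0]
  [0, 0, 6, 0]
  [0, 0, 0, 6]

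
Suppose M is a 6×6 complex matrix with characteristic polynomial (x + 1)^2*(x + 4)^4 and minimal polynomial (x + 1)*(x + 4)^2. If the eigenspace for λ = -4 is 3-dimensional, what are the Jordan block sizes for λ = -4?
Block sizes for λ = -4: [2, 1, 1]

Step 1 — from the characteristic polynomial, algebraic multiplicity of λ = -4 is 4. From dim ker(M − (-4)·I) = 3, there are exactly 3 Jordan blocks for λ = -4.
Step 2 — from the minimal polynomial, the factor (x + 4)^2 tells us the largest block for λ = -4 has size 2.
Step 3 — with total size 4, 3 blocks, and largest block 2, the block sizes (in nonincreasing order) are [2, 1, 1].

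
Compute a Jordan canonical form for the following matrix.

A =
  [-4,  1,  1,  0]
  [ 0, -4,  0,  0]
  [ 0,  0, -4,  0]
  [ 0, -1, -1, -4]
J_2(-4) ⊕ J_1(-4) ⊕ J_1(-4)

The characteristic polynomial is
  det(x·I − A) = x^4 + 16*x^3 + 96*x^2 + 256*x + 256 = (x + 4)^4

Eigenvalues and multiplicities (the geometric multiplicity of λ is n − rank(A − λI), which equals the number of Jordan blocks for λ):
  λ = -4: algebraic multiplicity = 4, geometric multiplicity = 3

Determining the block sizes for each eigenvalue:
  λ = -4: 3 blocks summing to 4 forces exactly one block of size 2 and the rest size 1 → block sizes [2, 1, 1]

Assembling the blocks gives a Jordan form
J =
  [-4,  1,  0,  0]
  [ 0, -4,  0,  0]
  [ 0,  0, -4,  0]
  [ 0,  0,  0, -4]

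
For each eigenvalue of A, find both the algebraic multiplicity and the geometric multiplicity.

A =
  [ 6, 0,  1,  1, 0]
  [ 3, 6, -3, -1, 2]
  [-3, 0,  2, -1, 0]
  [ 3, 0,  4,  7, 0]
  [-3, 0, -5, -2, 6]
λ = 3: alg = 1, geom = 1; λ = 6: alg = 4, geom = 2

Step 1 — factor the characteristic polynomial to read off the algebraic multiplicities:
  χ_A(x) = (x - 6)^4*(x - 3)

Step 2 — compute geometric multiplicities via the rank-nullity identity g(λ) = n − rank(A − λI):
  rank(A − (3)·I) = 4, so dim ker(A − (3)·I) = n − 4 = 1
  rank(A − (6)·I) = 3, so dim ker(A − (6)·I) = n − 3 = 2

Summary:
  λ = 3: algebraic multiplicity = 1, geometric multiplicity = 1
  λ = 6: algebraic multiplicity = 4, geometric multiplicity = 2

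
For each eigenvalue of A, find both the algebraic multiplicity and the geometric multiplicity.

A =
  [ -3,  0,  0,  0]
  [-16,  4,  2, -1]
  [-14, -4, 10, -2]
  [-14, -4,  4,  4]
λ = -3: alg = 1, geom = 1; λ = 6: alg = 3, geom = 2

Step 1 — factor the characteristic polynomial to read off the algebraic multiplicities:
  χ_A(x) = (x - 6)^3*(x + 3)

Step 2 — compute geometric multiplicities via the rank-nullity identity g(λ) = n − rank(A − λI):
  rank(A − (-3)·I) = 3, so dim ker(A − (-3)·I) = n − 3 = 1
  rank(A − (6)·I) = 2, so dim ker(A − (6)·I) = n − 2 = 2

Summary:
  λ = -3: algebraic multiplicity = 1, geometric multiplicity = 1
  λ = 6: algebraic multiplicity = 3, geometric multiplicity = 2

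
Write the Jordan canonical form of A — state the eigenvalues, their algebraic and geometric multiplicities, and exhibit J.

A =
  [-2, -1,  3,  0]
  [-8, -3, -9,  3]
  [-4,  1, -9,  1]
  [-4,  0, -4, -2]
J_2(-4) ⊕ J_2(-4)

The characteristic polynomial is
  det(x·I − A) = x^4 + 16*x^3 + 96*x^2 + 256*x + 256 = (x + 4)^4

Eigenvalues and multiplicities (the geometric multiplicity of λ is n − rank(A − λI), which equals the number of Jordan blocks for λ):
  λ = -4: algebraic multiplicity = 4, geometric multiplicity = 2

Determining the block sizes for each eigenvalue:
  λ = -4: with am = 4 and gm = 2, the partition is not yet determined (e.g. several partitions of 4 into 2 parts exist). Let N = A − (-4)·I. Computing rank(N^1) = 2, rank(N^2) = 0; the number of blocks of size ≥ j is rank(N^{j−1}) − rank(N^j), giving [2, 2]. So we have 2 block(s) of size 2 → block sizes [2, 2]

Assembling the blocks gives a Jordan form
J =
  [-4,  1,  0,  0]
  [ 0, -4,  0,  0]
  [ 0,  0, -4,  1]
  [ 0,  0,  0, -4]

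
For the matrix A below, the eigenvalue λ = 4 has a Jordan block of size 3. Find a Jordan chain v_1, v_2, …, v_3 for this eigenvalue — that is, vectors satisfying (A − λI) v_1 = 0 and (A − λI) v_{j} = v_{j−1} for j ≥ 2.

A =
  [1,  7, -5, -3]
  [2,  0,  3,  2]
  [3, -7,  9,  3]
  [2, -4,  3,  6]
A Jordan chain for λ = 4 of length 3:
v_1 = (2, -1, -2, -1)ᵀ
v_2 = (-3, 2, 3, 2)ᵀ
v_3 = (1, 0, 0, 0)ᵀ

Let N = A − (4)·I. We want v_3 with N^3 v_3 = 0 but N^2 v_3 ≠ 0; then v_{j-1} := N · v_j for j = 3, …, 2.

Pick v_3 = (1, 0, 0, 0)ᵀ.
Then v_2 = N · v_3 = (-3, 2, 3, 2)ᵀ.
Then v_1 = N · v_2 = (2, -1, -2, -1)ᵀ.

Sanity check: (A − (4)·I) v_1 = (0, 0, 0, 0)ᵀ = 0. ✓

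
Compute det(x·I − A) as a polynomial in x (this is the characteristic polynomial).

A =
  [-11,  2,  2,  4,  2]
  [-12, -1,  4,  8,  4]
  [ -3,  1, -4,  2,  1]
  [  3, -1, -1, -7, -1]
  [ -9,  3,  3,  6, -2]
x^5 + 25*x^4 + 250*x^3 + 1250*x^2 + 3125*x + 3125

Expanding det(x·I − A) (e.g. by cofactor expansion or by noting that A is similar to its Jordan form J, which has the same characteristic polynomial as A) gives
  χ_A(x) = x^5 + 25*x^4 + 250*x^3 + 1250*x^2 + 3125*x + 3125
which factors as (x + 5)^5. The eigenvalues (with algebraic multiplicities) are λ = -5 with multiplicity 5.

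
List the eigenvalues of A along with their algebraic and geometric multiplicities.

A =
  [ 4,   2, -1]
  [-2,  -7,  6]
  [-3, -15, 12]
λ = 3: alg = 3, geom = 1

Step 1 — factor the characteristic polynomial to read off the algebraic multiplicities:
  χ_A(x) = (x - 3)^3

Step 2 — compute geometric multiplicities via the rank-nullity identity g(λ) = n − rank(A − λI):
  rank(A − (3)·I) = 2, so dim ker(A − (3)·I) = n − 2 = 1

Summary:
  λ = 3: algebraic multiplicity = 3, geometric multiplicity = 1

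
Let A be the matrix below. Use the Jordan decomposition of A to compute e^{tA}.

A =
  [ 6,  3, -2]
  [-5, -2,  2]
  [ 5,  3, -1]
e^{tA} =
  [5*t*exp(t) + exp(t), 3*t*exp(t), -2*t*exp(t)]
  [-5*t*exp(t), -3*t*exp(t) + exp(t), 2*t*exp(t)]
  [5*t*exp(t), 3*t*exp(t), -2*t*exp(t) + exp(t)]

Strategy: write A = P · J · P⁻¹ where J is a Jordan canonical form, so e^{tA} = P · e^{tJ} · P⁻¹, and e^{tJ} can be computed block-by-block.

A has Jordan form
J =
  [1, 1, 0]
  [0, 1, 0]
  [0, 0, 1]
(up to reordering of blocks).

Per-block formulas:
  For a 1×1 block at λ = 1: exp(t · [1]) = [e^(1t)].
  For a 2×2 Jordan block J_2(1): exp(t · J_2(1)) = e^(1t)·(I + t·N), where N is the 2×2 nilpotent shift.

After assembling e^{tJ} and conjugating by P, we get:

e^{tA} =
  [5*t*exp(t) + exp(t), 3*t*exp(t), -2*t*exp(t)]
  [-5*t*exp(t), -3*t*exp(t) + exp(t), 2*t*exp(t)]
  [5*t*exp(t), 3*t*exp(t), -2*t*exp(t) + exp(t)]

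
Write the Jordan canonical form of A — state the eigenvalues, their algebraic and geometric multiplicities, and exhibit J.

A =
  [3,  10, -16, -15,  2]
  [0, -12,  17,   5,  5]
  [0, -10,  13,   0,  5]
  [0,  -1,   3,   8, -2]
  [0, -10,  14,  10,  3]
J_3(3) ⊕ J_2(3)

The characteristic polynomial is
  det(x·I − A) = x^5 - 15*x^4 + 90*x^3 - 270*x^2 + 405*x - 243 = (x - 3)^5

Eigenvalues and multiplicities (the geometric multiplicity of λ is n − rank(A − λI), which equals the number of Jordan blocks for λ):
  λ = 3: algebraic multiplicity = 5, geometric multiplicity = 2

Determining the block sizes for each eigenvalue:
  λ = 3: with am = 5 and gm = 2, the partition is not yet determined (e.g. several partitions of 5 into 2 parts exist). Let N = A − (3)·I. Computing rank(N^1) = 3, rank(N^2) = 1, rank(N^3) = 0; the number of blocks of size ≥ j is rank(N^{j−1}) − rank(N^j), giving [2, 2, 1]. So we have 1 block(s) of size 3, 1 block(s) of size 2 → block sizes [3, 2]

Assembling the blocks gives a Jordan form
J =
  [3, 1, 0, 0, 0]
  [0, 3, 1, 0, 0]
  [0, 0, 3, 0, 0]
  [0, 0, 0, 3, 1]
  [0, 0, 0, 0, 3]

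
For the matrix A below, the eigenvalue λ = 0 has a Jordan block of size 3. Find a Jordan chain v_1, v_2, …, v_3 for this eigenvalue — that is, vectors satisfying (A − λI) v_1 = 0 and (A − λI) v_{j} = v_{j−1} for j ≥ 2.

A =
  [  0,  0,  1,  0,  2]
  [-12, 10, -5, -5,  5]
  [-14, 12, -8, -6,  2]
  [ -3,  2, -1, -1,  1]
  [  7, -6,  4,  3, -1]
A Jordan chain for λ = 0 of length 3:
v_1 = (0, 3, 4, 0, -2)ᵀ
v_2 = (1, -5, -8, -1, 4)ᵀ
v_3 = (0, 0, 1, 0, 0)ᵀ

Let N = A − (0)·I. We want v_3 with N^3 v_3 = 0 but N^2 v_3 ≠ 0; then v_{j-1} := N · v_j for j = 3, …, 2.

Pick v_3 = (0, 0, 1, 0, 0)ᵀ.
Then v_2 = N · v_3 = (1, -5, -8, -1, 4)ᵀ.
Then v_1 = N · v_2 = (0, 3, 4, 0, -2)ᵀ.

Sanity check: (A − (0)·I) v_1 = (0, 0, 0, 0, 0)ᵀ = 0. ✓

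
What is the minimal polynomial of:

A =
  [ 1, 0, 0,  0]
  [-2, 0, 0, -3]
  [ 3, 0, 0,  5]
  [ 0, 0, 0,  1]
x^2 - x

The characteristic polynomial is χ_A(x) = x^2*(x - 1)^2, so the eigenvalues are known. The minimal polynomial is
  m_A(x) = Π_λ (x − λ)^{k_λ}
where k_λ is the size of the *largest* Jordan block for λ (equivalently, the smallest k with (A − λI)^k v = 0 for every generalised eigenvector v of λ).

  λ = 0: largest Jordan block has size 1, contributing (x − 0)
  λ = 1: largest Jordan block has size 1, contributing (x − 1)

So m_A(x) = x*(x - 1) = x^2 - x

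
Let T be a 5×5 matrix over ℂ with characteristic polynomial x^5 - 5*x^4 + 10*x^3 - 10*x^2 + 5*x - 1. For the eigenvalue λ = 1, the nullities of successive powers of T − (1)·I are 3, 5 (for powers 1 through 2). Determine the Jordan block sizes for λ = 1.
Block sizes for λ = 1: [2, 2, 1]

From the dimensions of kernels of powers, the number of Jordan blocks of size at least j is d_j − d_{j−1} where d_j = dim ker(N^j) (with d_0 = 0). Computing the differences gives [3, 2].
The number of blocks of size exactly k is (#blocks of size ≥ k) − (#blocks of size ≥ k + 1), so the partition is: 1 block(s) of size 1, 2 block(s) of size 2.
In nonincreasing order the block sizes are [2, 2, 1].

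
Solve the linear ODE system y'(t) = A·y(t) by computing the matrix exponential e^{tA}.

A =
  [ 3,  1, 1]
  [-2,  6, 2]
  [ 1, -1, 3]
e^{tA} =
  [-t*exp(4*t) + exp(4*t), t*exp(4*t), t*exp(4*t)]
  [-2*t*exp(4*t), 2*t*exp(4*t) + exp(4*t), 2*t*exp(4*t)]
  [t*exp(4*t), -t*exp(4*t), -t*exp(4*t) + exp(4*t)]

Strategy: write A = P · J · P⁻¹ where J is a Jordan canonical form, so e^{tA} = P · e^{tJ} · P⁻¹, and e^{tJ} can be computed block-by-block.

A has Jordan form
J =
  [4, 1, 0]
  [0, 4, 0]
  [0, 0, 4]
(up to reordering of blocks).

Per-block formulas:
  For a 2×2 Jordan block J_2(4): exp(t · J_2(4)) = e^(4t)·(I + t·N), where N is the 2×2 nilpotent shift.
  For a 1×1 block at λ = 4: exp(t · [4]) = [e^(4t)].

After assembling e^{tJ} and conjugating by P, we get:

e^{tA} =
  [-t*exp(4*t) + exp(4*t), t*exp(4*t), t*exp(4*t)]
  [-2*t*exp(4*t), 2*t*exp(4*t) + exp(4*t), 2*t*exp(4*t)]
  [t*exp(4*t), -t*exp(4*t), -t*exp(4*t) + exp(4*t)]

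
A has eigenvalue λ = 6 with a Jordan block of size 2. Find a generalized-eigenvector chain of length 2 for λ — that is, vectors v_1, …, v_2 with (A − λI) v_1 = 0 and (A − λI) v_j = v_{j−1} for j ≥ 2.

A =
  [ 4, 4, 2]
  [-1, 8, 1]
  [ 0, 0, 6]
A Jordan chain for λ = 6 of length 2:
v_1 = (-2, -1, 0)ᵀ
v_2 = (1, 0, 0)ᵀ

Let N = A − (6)·I. We want v_2 with N^2 v_2 = 0 but N^1 v_2 ≠ 0; then v_{j-1} := N · v_j for j = 2, …, 2.

Pick v_2 = (1, 0, 0)ᵀ.
Then v_1 = N · v_2 = (-2, -1, 0)ᵀ.

Sanity check: (A − (6)·I) v_1 = (0, 0, 0)ᵀ = 0. ✓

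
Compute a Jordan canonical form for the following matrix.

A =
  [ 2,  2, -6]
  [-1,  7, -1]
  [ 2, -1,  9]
J_3(6)

The characteristic polynomial is
  det(x·I − A) = x^3 - 18*x^2 + 108*x - 216 = (x - 6)^3

Eigenvalues and multiplicities (the geometric multiplicity of λ is n − rank(A − λI), which equals the number of Jordan blocks for λ):
  λ = 6: algebraic multiplicity = 3, geometric multiplicity = 1

Determining the block sizes for each eigenvalue:
  λ = 6: one block (gm = 1), so the single block has size am = 3 → block sizes [3]

Assembling the blocks gives a Jordan form
J =
  [6, 1, 0]
  [0, 6, 1]
  [0, 0, 6]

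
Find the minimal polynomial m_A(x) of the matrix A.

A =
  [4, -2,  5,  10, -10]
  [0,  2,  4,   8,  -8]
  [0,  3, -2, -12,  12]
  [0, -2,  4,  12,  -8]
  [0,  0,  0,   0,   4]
x^3 - 12*x^2 + 48*x - 64

The characteristic polynomial is χ_A(x) = (x - 4)^5, so the eigenvalues are known. The minimal polynomial is
  m_A(x) = Π_λ (x − λ)^{k_λ}
where k_λ is the size of the *largest* Jordan block for λ (equivalently, the smallest k with (A − λI)^k v = 0 for every generalised eigenvector v of λ).

  λ = 4: largest Jordan block has size 3, contributing (x − 4)^3

So m_A(x) = (x - 4)^3 = x^3 - 12*x^2 + 48*x - 64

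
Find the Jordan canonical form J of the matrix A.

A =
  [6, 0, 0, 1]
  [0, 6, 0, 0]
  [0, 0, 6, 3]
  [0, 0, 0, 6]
J_2(6) ⊕ J_1(6) ⊕ J_1(6)

The characteristic polynomial is
  det(x·I − A) = x^4 - 24*x^3 + 216*x^2 - 864*x + 1296 = (x - 6)^4

Eigenvalues and multiplicities (the geometric multiplicity of λ is n − rank(A − λI), which equals the number of Jordan blocks for λ):
  λ = 6: algebraic multiplicity = 4, geometric multiplicity = 3

Determining the block sizes for each eigenvalue:
  λ = 6: 3 blocks summing to 4 forces exactly one block of size 2 and the rest size 1 → block sizes [2, 1, 1]

Assembling the blocks gives a Jordan form
J =
  [6, 1, 0, 0]
  [0, 6, 0, 0]
  [0, 0, 6, 0]
  [0, 0, 0, 6]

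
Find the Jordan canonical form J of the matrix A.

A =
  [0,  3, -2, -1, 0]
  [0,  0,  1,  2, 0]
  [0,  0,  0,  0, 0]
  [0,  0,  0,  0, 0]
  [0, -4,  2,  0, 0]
J_3(0) ⊕ J_1(0) ⊕ J_1(0)

The characteristic polynomial is
  det(x·I − A) = x^5

Eigenvalues and multiplicities (the geometric multiplicity of λ is n − rank(A − λI), which equals the number of Jordan blocks for λ):
  λ = 0: algebraic multiplicity = 5, geometric multiplicity = 3

Determining the block sizes for each eigenvalue:
  λ = 0: with am = 5 and gm = 3, the partition is not yet determined (e.g. several partitions of 5 into 3 parts exist). Let N = A − (0)·I. Computing rank(N^1) = 2, rank(N^2) = 1, rank(N^3) = 0; the number of blocks of size ≥ j is rank(N^{j−1}) − rank(N^j), giving [3, 1, 1]. So we have 1 block(s) of size 3, 2 block(s) of size 1 → block sizes [3, 1, 1]

Assembling the blocks gives a Jordan form
J =
  [0, 1, 0, 0, 0]
  [0, 0, 1, 0, 0]
  [0, 0, 0, 0, 0]
  [0, 0, 0, 0, 0]
  [0, 0, 0, 0, 0]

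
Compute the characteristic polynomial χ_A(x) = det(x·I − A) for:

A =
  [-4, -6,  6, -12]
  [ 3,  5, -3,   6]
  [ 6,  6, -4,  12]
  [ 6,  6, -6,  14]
x^4 - 11*x^3 + 42*x^2 - 68*x + 40

Expanding det(x·I − A) (e.g. by cofactor expansion or by noting that A is similar to its Jordan form J, which has the same characteristic polynomial as A) gives
  χ_A(x) = x^4 - 11*x^3 + 42*x^2 - 68*x + 40
which factors as (x - 5)*(x - 2)^3. The eigenvalues (with algebraic multiplicities) are λ = 2 with multiplicity 3, λ = 5 with multiplicity 1.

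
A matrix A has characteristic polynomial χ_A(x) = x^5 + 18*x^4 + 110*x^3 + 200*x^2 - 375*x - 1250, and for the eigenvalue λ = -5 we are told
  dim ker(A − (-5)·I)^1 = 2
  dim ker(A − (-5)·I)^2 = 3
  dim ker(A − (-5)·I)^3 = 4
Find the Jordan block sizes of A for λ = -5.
Block sizes for λ = -5: [3, 1]

From the dimensions of kernels of powers, the number of Jordan blocks of size at least j is d_j − d_{j−1} where d_j = dim ker(N^j) (with d_0 = 0). Computing the differences gives [2, 1, 1].
The number of blocks of size exactly k is (#blocks of size ≥ k) − (#blocks of size ≥ k + 1), so the partition is: 1 block(s) of size 1, 1 block(s) of size 3.
In nonincreasing order the block sizes are [3, 1].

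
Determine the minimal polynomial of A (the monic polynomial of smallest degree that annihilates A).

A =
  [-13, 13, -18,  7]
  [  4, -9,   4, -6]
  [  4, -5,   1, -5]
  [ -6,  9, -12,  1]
x^3 + 15*x^2 + 75*x + 125

The characteristic polynomial is χ_A(x) = (x + 5)^4, so the eigenvalues are known. The minimal polynomial is
  m_A(x) = Π_λ (x − λ)^{k_λ}
where k_λ is the size of the *largest* Jordan block for λ (equivalently, the smallest k with (A − λI)^k v = 0 for every generalised eigenvector v of λ).

  λ = -5: largest Jordan block has size 3, contributing (x + 5)^3

So m_A(x) = (x + 5)^3 = x^3 + 15*x^2 + 75*x + 125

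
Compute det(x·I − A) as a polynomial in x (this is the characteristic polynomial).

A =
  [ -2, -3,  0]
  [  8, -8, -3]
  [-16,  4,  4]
x^3 + 6*x^2 + 12*x + 8

Expanding det(x·I − A) (e.g. by cofactor expansion or by noting that A is similar to its Jordan form J, which has the same characteristic polynomial as A) gives
  χ_A(x) = x^3 + 6*x^2 + 12*x + 8
which factors as (x + 2)^3. The eigenvalues (with algebraic multiplicities) are λ = -2 with multiplicity 3.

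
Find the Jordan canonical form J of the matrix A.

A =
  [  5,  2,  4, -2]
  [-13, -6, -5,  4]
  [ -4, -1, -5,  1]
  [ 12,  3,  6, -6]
J_3(-3) ⊕ J_1(-3)

The characteristic polynomial is
  det(x·I − A) = x^4 + 12*x^3 + 54*x^2 + 108*x + 81 = (x + 3)^4

Eigenvalues and multiplicities (the geometric multiplicity of λ is n − rank(A − λI), which equals the number of Jordan blocks for λ):
  λ = -3: algebraic multiplicity = 4, geometric multiplicity = 2

Determining the block sizes for each eigenvalue:
  λ = -3: with am = 4 and gm = 2, the partition is not yet determined (e.g. several partitions of 4 into 2 parts exist). Let N = A − (-3)·I. Computing rank(N^1) = 2, rank(N^2) = 1, rank(N^3) = 0; the number of blocks of size ≥ j is rank(N^{j−1}) − rank(N^j), giving [2, 1, 1]. So we have 1 block(s) of size 3, 1 block(s) of size 1 → block sizes [3, 1]

Assembling the blocks gives a Jordan form
J =
  [-3,  1,  0,  0]
  [ 0, -3,  1,  0]
  [ 0,  0, -3,  0]
  [ 0,  0,  0, -3]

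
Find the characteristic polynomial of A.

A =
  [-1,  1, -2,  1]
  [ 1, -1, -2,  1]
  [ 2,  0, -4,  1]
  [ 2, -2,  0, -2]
x^4 + 8*x^3 + 24*x^2 + 32*x + 16

Expanding det(x·I − A) (e.g. by cofactor expansion or by noting that A is similar to its Jordan form J, which has the same characteristic polynomial as A) gives
  χ_A(x) = x^4 + 8*x^3 + 24*x^2 + 32*x + 16
which factors as (x + 2)^4. The eigenvalues (with algebraic multiplicities) are λ = -2 with multiplicity 4.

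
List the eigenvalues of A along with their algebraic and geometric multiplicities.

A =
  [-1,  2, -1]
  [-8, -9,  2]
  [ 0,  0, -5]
λ = -5: alg = 3, geom = 2

Step 1 — factor the characteristic polynomial to read off the algebraic multiplicities:
  χ_A(x) = (x + 5)^3

Step 2 — compute geometric multiplicities via the rank-nullity identity g(λ) = n − rank(A − λI):
  rank(A − (-5)·I) = 1, so dim ker(A − (-5)·I) = n − 1 = 2

Summary:
  λ = -5: algebraic multiplicity = 3, geometric multiplicity = 2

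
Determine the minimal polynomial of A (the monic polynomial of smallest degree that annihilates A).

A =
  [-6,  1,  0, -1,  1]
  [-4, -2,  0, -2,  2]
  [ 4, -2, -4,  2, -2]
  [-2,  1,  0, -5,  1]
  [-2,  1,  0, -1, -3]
x^2 + 8*x + 16

The characteristic polynomial is χ_A(x) = (x + 4)^5, so the eigenvalues are known. The minimal polynomial is
  m_A(x) = Π_λ (x − λ)^{k_λ}
where k_λ is the size of the *largest* Jordan block for λ (equivalently, the smallest k with (A − λI)^k v = 0 for every generalised eigenvector v of λ).

  λ = -4: largest Jordan block has size 2, contributing (x + 4)^2

So m_A(x) = (x + 4)^2 = x^2 + 8*x + 16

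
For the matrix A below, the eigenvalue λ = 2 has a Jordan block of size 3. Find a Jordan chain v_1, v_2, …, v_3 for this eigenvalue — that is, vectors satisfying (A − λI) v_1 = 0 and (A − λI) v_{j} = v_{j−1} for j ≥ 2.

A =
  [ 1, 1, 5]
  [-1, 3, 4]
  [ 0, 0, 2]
A Jordan chain for λ = 2 of length 3:
v_1 = (-1, -1, 0)ᵀ
v_2 = (5, 4, 0)ᵀ
v_3 = (0, 0, 1)ᵀ

Let N = A − (2)·I. We want v_3 with N^3 v_3 = 0 but N^2 v_3 ≠ 0; then v_{j-1} := N · v_j for j = 3, …, 2.

Pick v_3 = (0, 0, 1)ᵀ.
Then v_2 = N · v_3 = (5, 4, 0)ᵀ.
Then v_1 = N · v_2 = (-1, -1, 0)ᵀ.

Sanity check: (A − (2)·I) v_1 = (0, 0, 0)ᵀ = 0. ✓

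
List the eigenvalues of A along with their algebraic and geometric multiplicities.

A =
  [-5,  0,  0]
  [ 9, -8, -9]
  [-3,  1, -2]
λ = -5: alg = 3, geom = 2

Step 1 — factor the characteristic polynomial to read off the algebraic multiplicities:
  χ_A(x) = (x + 5)^3

Step 2 — compute geometric multiplicities via the rank-nullity identity g(λ) = n − rank(A − λI):
  rank(A − (-5)·I) = 1, so dim ker(A − (-5)·I) = n − 1 = 2

Summary:
  λ = -5: algebraic multiplicity = 3, geometric multiplicity = 2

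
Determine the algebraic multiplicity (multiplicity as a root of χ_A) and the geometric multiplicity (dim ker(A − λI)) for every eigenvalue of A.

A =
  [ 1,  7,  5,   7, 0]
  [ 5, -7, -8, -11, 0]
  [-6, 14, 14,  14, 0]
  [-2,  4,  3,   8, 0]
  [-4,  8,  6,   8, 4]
λ = 4: alg = 5, geom = 3

Step 1 — factor the characteristic polynomial to read off the algebraic multiplicities:
  χ_A(x) = (x - 4)^5

Step 2 — compute geometric multiplicities via the rank-nullity identity g(λ) = n − rank(A − λI):
  rank(A − (4)·I) = 2, so dim ker(A − (4)·I) = n − 2 = 3

Summary:
  λ = 4: algebraic multiplicity = 5, geometric multiplicity = 3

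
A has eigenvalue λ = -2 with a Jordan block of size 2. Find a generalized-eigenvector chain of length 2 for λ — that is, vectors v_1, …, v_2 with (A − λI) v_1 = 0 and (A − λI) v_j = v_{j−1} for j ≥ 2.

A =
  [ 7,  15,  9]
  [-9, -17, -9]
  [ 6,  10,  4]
A Jordan chain for λ = -2 of length 2:
v_1 = (9, -9, 6)ᵀ
v_2 = (1, 0, 0)ᵀ

Let N = A − (-2)·I. We want v_2 with N^2 v_2 = 0 but N^1 v_2 ≠ 0; then v_{j-1} := N · v_j for j = 2, …, 2.

Pick v_2 = (1, 0, 0)ᵀ.
Then v_1 = N · v_2 = (9, -9, 6)ᵀ.

Sanity check: (A − (-2)·I) v_1 = (0, 0, 0)ᵀ = 0. ✓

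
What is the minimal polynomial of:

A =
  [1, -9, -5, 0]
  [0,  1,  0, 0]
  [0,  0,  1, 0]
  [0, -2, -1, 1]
x^2 - 2*x + 1

The characteristic polynomial is χ_A(x) = (x - 1)^4, so the eigenvalues are known. The minimal polynomial is
  m_A(x) = Π_λ (x − λ)^{k_λ}
where k_λ is the size of the *largest* Jordan block for λ (equivalently, the smallest k with (A − λI)^k v = 0 for every generalised eigenvector v of λ).

  λ = 1: largest Jordan block has size 2, contributing (x − 1)^2

So m_A(x) = (x - 1)^2 = x^2 - 2*x + 1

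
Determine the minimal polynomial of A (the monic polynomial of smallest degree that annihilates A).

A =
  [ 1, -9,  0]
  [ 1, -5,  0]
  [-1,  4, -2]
x^3 + 6*x^2 + 12*x + 8

The characteristic polynomial is χ_A(x) = (x + 2)^3, so the eigenvalues are known. The minimal polynomial is
  m_A(x) = Π_λ (x − λ)^{k_λ}
where k_λ is the size of the *largest* Jordan block for λ (equivalently, the smallest k with (A − λI)^k v = 0 for every generalised eigenvector v of λ).

  λ = -2: largest Jordan block has size 3, contributing (x + 2)^3

So m_A(x) = (x + 2)^3 = x^3 + 6*x^2 + 12*x + 8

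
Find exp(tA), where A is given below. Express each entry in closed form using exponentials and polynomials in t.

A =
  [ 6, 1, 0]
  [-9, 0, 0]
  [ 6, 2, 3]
e^{tA} =
  [3*t*exp(3*t) + exp(3*t), t*exp(3*t), 0]
  [-9*t*exp(3*t), -3*t*exp(3*t) + exp(3*t), 0]
  [6*t*exp(3*t), 2*t*exp(3*t), exp(3*t)]

Strategy: write A = P · J · P⁻¹ where J is a Jordan canonical form, so e^{tA} = P · e^{tJ} · P⁻¹, and e^{tJ} can be computed block-by-block.

A has Jordan form
J =
  [3, 1, 0]
  [0, 3, 0]
  [0, 0, 3]
(up to reordering of blocks).

Per-block formulas:
  For a 1×1 block at λ = 3: exp(t · [3]) = [e^(3t)].
  For a 2×2 Jordan block J_2(3): exp(t · J_2(3)) = e^(3t)·(I + t·N), where N is the 2×2 nilpotent shift.

After assembling e^{tJ} and conjugating by P, we get:

e^{tA} =
  [3*t*exp(3*t) + exp(3*t), t*exp(3*t), 0]
  [-9*t*exp(3*t), -3*t*exp(3*t) + exp(3*t), 0]
  [6*t*exp(3*t), 2*t*exp(3*t), exp(3*t)]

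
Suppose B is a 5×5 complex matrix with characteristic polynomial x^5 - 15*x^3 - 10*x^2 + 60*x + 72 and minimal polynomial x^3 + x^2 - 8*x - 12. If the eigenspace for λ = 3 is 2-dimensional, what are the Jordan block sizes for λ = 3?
Block sizes for λ = 3: [1, 1]

Step 1 — from the characteristic polynomial, algebraic multiplicity of λ = 3 is 2. From dim ker(B − (3)·I) = 2, there are exactly 2 Jordan blocks for λ = 3.
Step 2 — from the minimal polynomial, the factor (x − 3) tells us the largest block for λ = 3 has size 1.
Step 3 — with total size 2, 2 blocks, and largest block 1, the block sizes (in nonincreasing order) are [1, 1].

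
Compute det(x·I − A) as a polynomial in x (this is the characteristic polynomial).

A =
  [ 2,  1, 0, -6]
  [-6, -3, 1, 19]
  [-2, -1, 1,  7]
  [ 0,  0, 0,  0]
x^4

Expanding det(x·I − A) (e.g. by cofactor expansion or by noting that A is similar to its Jordan form J, which has the same characteristic polynomial as A) gives
  χ_A(x) = x^4
which factors as x^4. The eigenvalues (with algebraic multiplicities) are λ = 0 with multiplicity 4.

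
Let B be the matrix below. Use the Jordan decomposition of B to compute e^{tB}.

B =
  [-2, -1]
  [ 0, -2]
e^{tB} =
  [exp(-2*t), -t*exp(-2*t)]
  [0, exp(-2*t)]

Strategy: write B = P · J · P⁻¹ where J is a Jordan canonical form, so e^{tB} = P · e^{tJ} · P⁻¹, and e^{tJ} can be computed block-by-block.

B has Jordan form
J =
  [-2,  1]
  [ 0, -2]
(up to reordering of blocks).

Per-block formulas:
  For a 2×2 Jordan block J_2(-2): exp(t · J_2(-2)) = e^(-2t)·(I + t·N), where N is the 2×2 nilpotent shift.

After assembling e^{tJ} and conjugating by P, we get:

e^{tB} =
  [exp(-2*t), -t*exp(-2*t)]
  [0, exp(-2*t)]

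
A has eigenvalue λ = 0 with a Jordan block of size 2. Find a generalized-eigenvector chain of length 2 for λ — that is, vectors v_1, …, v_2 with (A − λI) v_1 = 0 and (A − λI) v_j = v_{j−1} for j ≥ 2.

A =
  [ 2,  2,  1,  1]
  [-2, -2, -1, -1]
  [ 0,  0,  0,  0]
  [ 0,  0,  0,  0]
A Jordan chain for λ = 0 of length 2:
v_1 = (2, -2, 0, 0)ᵀ
v_2 = (1, 0, 0, 0)ᵀ

Let N = A − (0)·I. We want v_2 with N^2 v_2 = 0 but N^1 v_2 ≠ 0; then v_{j-1} := N · v_j for j = 2, …, 2.

Pick v_2 = (1, 0, 0, 0)ᵀ.
Then v_1 = N · v_2 = (2, -2, 0, 0)ᵀ.

Sanity check: (A − (0)·I) v_1 = (0, 0, 0, 0)ᵀ = 0. ✓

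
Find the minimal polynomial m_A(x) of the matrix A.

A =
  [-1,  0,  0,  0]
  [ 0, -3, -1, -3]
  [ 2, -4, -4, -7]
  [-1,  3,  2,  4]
x^3 + 3*x^2 + 3*x + 1

The characteristic polynomial is χ_A(x) = (x + 1)^4, so the eigenvalues are known. The minimal polynomial is
  m_A(x) = Π_λ (x − λ)^{k_λ}
where k_λ is the size of the *largest* Jordan block for λ (equivalently, the smallest k with (A − λI)^k v = 0 for every generalised eigenvector v of λ).

  λ = -1: largest Jordan block has size 3, contributing (x + 1)^3

So m_A(x) = (x + 1)^3 = x^3 + 3*x^2 + 3*x + 1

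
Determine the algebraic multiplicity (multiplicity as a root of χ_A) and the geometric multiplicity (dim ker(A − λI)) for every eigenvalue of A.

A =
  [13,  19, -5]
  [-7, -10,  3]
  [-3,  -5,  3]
λ = 2: alg = 3, geom = 1

Step 1 — factor the characteristic polynomial to read off the algebraic multiplicities:
  χ_A(x) = (x - 2)^3

Step 2 — compute geometric multiplicities via the rank-nullity identity g(λ) = n − rank(A − λI):
  rank(A − (2)·I) = 2, so dim ker(A − (2)·I) = n − 2 = 1

Summary:
  λ = 2: algebraic multiplicity = 3, geometric multiplicity = 1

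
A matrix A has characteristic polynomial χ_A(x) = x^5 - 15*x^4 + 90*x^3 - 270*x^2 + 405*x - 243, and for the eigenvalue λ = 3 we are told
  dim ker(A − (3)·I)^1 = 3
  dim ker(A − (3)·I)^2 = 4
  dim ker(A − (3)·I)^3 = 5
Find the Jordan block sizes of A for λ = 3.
Block sizes for λ = 3: [3, 1, 1]

From the dimensions of kernels of powers, the number of Jordan blocks of size at least j is d_j − d_{j−1} where d_j = dim ker(N^j) (with d_0 = 0). Computing the differences gives [3, 1, 1].
The number of blocks of size exactly k is (#blocks of size ≥ k) − (#blocks of size ≥ k + 1), so the partition is: 2 block(s) of size 1, 1 block(s) of size 3.
In nonincreasing order the block sizes are [3, 1, 1].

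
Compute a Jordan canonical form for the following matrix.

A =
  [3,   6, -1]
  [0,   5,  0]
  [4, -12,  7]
J_2(5) ⊕ J_1(5)

The characteristic polynomial is
  det(x·I − A) = x^3 - 15*x^2 + 75*x - 125 = (x - 5)^3

Eigenvalues and multiplicities (the geometric multiplicity of λ is n − rank(A − λI), which equals the number of Jordan blocks for λ):
  λ = 5: algebraic multiplicity = 3, geometric multiplicity = 2

Determining the block sizes for each eigenvalue:
  λ = 5: 2 blocks summing to 3 forces exactly one block of size 2 and the rest size 1 → block sizes [2, 1]

Assembling the blocks gives a Jordan form
J =
  [5, 1, 0]
  [0, 5, 0]
  [0, 0, 5]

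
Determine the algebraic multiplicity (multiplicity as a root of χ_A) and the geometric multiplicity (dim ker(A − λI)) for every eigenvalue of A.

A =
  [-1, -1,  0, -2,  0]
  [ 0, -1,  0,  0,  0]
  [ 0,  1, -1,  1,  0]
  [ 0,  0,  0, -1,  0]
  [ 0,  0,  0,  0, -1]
λ = -1: alg = 5, geom = 3

Step 1 — factor the characteristic polynomial to read off the algebraic multiplicities:
  χ_A(x) = (x + 1)^5

Step 2 — compute geometric multiplicities via the rank-nullity identity g(λ) = n − rank(A − λI):
  rank(A − (-1)·I) = 2, so dim ker(A − (-1)·I) = n − 2 = 3

Summary:
  λ = -1: algebraic multiplicity = 5, geometric multiplicity = 3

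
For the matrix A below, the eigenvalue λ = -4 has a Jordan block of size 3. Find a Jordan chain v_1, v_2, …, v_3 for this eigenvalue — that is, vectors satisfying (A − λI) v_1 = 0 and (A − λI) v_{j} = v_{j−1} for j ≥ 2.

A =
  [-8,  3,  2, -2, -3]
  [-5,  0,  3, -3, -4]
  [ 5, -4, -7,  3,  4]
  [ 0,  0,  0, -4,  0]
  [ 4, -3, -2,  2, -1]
A Jordan chain for λ = -4 of length 3:
v_1 = (-1, -1, 1, 0, 1)ᵀ
v_2 = (-4, -5, 5, 0, 4)ᵀ
v_3 = (1, 0, 0, 0, 0)ᵀ

Let N = A − (-4)·I. We want v_3 with N^3 v_3 = 0 but N^2 v_3 ≠ 0; then v_{j-1} := N · v_j for j = 3, …, 2.

Pick v_3 = (1, 0, 0, 0, 0)ᵀ.
Then v_2 = N · v_3 = (-4, -5, 5, 0, 4)ᵀ.
Then v_1 = N · v_2 = (-1, -1, 1, 0, 1)ᵀ.

Sanity check: (A − (-4)·I) v_1 = (0, 0, 0, 0, 0)ᵀ = 0. ✓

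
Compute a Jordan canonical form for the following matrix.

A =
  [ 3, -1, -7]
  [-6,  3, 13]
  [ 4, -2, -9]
J_3(-1)

The characteristic polynomial is
  det(x·I − A) = x^3 + 3*x^2 + 3*x + 1 = (x + 1)^3

Eigenvalues and multiplicities (the geometric multiplicity of λ is n − rank(A − λI), which equals the number of Jordan blocks for λ):
  λ = -1: algebraic multiplicity = 3, geometric multiplicity = 1

Determining the block sizes for each eigenvalue:
  λ = -1: one block (gm = 1), so the single block has size am = 3 → block sizes [3]

Assembling the blocks gives a Jordan form
J =
  [-1,  1,  0]
  [ 0, -1,  1]
  [ 0,  0, -1]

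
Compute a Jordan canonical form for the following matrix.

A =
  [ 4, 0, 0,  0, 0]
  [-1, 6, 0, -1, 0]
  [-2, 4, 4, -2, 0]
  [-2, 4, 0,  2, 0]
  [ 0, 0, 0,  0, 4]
J_2(4) ⊕ J_1(4) ⊕ J_1(4) ⊕ J_1(4)

The characteristic polynomial is
  det(x·I − A) = x^5 - 20*x^4 + 160*x^3 - 640*x^2 + 1280*x - 1024 = (x - 4)^5

Eigenvalues and multiplicities (the geometric multiplicity of λ is n − rank(A − λI), which equals the number of Jordan blocks for λ):
  λ = 4: algebraic multiplicity = 5, geometric multiplicity = 4

Determining the block sizes for each eigenvalue:
  λ = 4: 4 blocks summing to 5 forces exactly one block of size 2 and the rest size 1 → block sizes [2, 1, 1, 1]

Assembling the blocks gives a Jordan form
J =
  [4, 1, 0, 0, 0]
  [0, 4, 0, 0, 0]
  [0, 0, 4, 0, 0]
  [0, 0, 0, 4, 0]
  [0, 0, 0, 0, 4]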